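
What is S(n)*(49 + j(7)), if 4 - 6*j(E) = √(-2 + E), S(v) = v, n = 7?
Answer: 1043/3 - 7*√5/6 ≈ 345.06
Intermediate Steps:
j(E) = ⅔ - √(-2 + E)/6
S(n)*(49 + j(7)) = 7*(49 + (⅔ - √(-2 + 7)/6)) = 7*(49 + (⅔ - √5/6)) = 7*(149/3 - √5/6) = 1043/3 - 7*√5/6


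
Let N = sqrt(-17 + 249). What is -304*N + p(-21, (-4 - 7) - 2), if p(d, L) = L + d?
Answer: -34 - 608*sqrt(58) ≈ -4664.4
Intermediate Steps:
N = 2*sqrt(58) (N = sqrt(232) = 2*sqrt(58) ≈ 15.232)
-304*N + p(-21, (-4 - 7) - 2) = -608*sqrt(58) + (((-4 - 7) - 2) - 21) = -608*sqrt(58) + ((-11 - 2) - 21) = -608*sqrt(58) + (-13 - 21) = -608*sqrt(58) - 34 = -34 - 608*sqrt(58)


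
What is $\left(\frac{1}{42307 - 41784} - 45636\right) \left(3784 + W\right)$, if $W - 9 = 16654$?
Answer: $- \frac{488021369269}{523} \approx -9.3312 \cdot 10^{8}$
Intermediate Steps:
$W = 16663$ ($W = 9 + 16654 = 16663$)
$\left(\frac{1}{42307 - 41784} - 45636\right) \left(3784 + W\right) = \left(\frac{1}{42307 - 41784} - 45636\right) \left(3784 + 16663\right) = \left(\frac{1}{523} - 45636\right) 20447 = \left(- \frac{23867627}{523}\right) 20447 = - \frac{488021369269}{523}$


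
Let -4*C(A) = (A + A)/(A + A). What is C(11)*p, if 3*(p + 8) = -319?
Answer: 343/12 ≈ 28.583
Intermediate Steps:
p = -343/3 (p = -8 + (1/3)*(-319) = -8 - 319/3 = -343/3 ≈ -114.33)
C(A) = -1/4 (C(A) = -(A + A)/(4*(A + A)) = -2*A/(4*(2*A)) = -2*A*1/(2*A)/4 = -1/4*1 = -1/4)
C(11)*p = -1/4*(-343/3) = 343/12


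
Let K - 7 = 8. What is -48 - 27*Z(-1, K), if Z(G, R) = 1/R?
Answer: -249/5 ≈ -49.800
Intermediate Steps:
K = 15 (K = 7 + 8 = 15)
-48 - 27*Z(-1, K) = -48 - 27/15 = -48 - 27*1/15 = -48 - 9/5 = -249/5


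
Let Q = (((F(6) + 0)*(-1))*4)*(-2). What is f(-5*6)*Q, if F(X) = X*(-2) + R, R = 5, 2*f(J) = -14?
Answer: 392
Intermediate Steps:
f(J) = -7 (f(J) = (½)*(-14) = -7)
F(X) = 5 - 2*X (F(X) = X*(-2) + 5 = -2*X + 5 = 5 - 2*X)
Q = -56 (Q = ((((5 - 2*6) + 0)*(-1))*4)*(-2) = ((((5 - 12) + 0)*(-1))*4)*(-2) = (((-7 + 0)*(-1))*4)*(-2) = (-7*(-1)*4)*(-2) = (7*4)*(-2) = 28*(-2) = -56)
f(-5*6)*Q = -7*(-56) = 392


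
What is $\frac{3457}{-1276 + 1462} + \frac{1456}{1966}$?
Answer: $\frac{3533639}{182838} \approx 19.327$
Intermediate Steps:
$\frac{3457}{-1276 + 1462} + \frac{1456}{1966} = \frac{3457}{186} + 1456 \cdot \frac{1}{1966} = 3457 \cdot \frac{1}{186} + \frac{728}{983} = \frac{3457}{186} + \frac{728}{983} = \frac{3533639}{182838}$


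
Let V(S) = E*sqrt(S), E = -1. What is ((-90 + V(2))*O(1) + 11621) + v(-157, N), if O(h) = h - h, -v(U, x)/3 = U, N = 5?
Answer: 12092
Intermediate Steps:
v(U, x) = -3*U
V(S) = -sqrt(S)
O(h) = 0
((-90 + V(2))*O(1) + 11621) + v(-157, N) = ((-90 - sqrt(2))*0 + 11621) - 3*(-157) = (0 + 11621) + 471 = 11621 + 471 = 12092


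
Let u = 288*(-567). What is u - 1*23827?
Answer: -187123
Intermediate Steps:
u = -163296
u - 1*23827 = -163296 - 1*23827 = -163296 - 23827 = -187123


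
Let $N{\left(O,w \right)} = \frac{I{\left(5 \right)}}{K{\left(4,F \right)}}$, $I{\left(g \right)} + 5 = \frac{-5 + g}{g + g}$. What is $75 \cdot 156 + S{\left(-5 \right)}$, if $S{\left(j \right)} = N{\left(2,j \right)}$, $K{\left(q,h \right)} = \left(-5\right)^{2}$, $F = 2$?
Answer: $\frac{58499}{5} \approx 11700.0$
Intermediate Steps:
$I{\left(g \right)} = -5 + \frac{-5 + g}{2 g}$ ($I{\left(g \right)} = -5 + \frac{-5 + g}{g + g} = -5 + \frac{-5 + g}{2 g}$)
$K{\left(q,h \right)} = 25$
$N{\left(O,w \right)} = - \frac{1}{5}$ ($N{\left(O,w \right)} = \frac{\frac{1}{2} \cdot \frac{1}{5} \left(-5 - 45\right)}{25} = \frac{1}{2} \cdot \frac{1}{5} \left(-5 - 45\right) \frac{1}{25} = \frac{1}{2} \cdot \frac{1}{5} \left(-50\right) \frac{1}{25} = \left(-5\right) \frac{1}{25} = - \frac{1}{5}$)
$S{\left(j \right)} = - \frac{1}{5}$
$75 \cdot 156 + S{\left(-5 \right)} = 75 \cdot 156 - \frac{1}{5} = 11700 - \frac{1}{5} = \frac{58499}{5}$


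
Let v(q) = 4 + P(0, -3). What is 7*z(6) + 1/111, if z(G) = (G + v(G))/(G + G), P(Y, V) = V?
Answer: 1817/444 ≈ 4.0923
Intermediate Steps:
v(q) = 1 (v(q) = 4 - 3 = 1)
z(G) = (1 + G)/(2*G) (z(G) = (G + 1)/(G + G) = (1 + G)/((2*G)) = (1 + G)*(1/(2*G)) = (1 + G)/(2*G))
7*z(6) + 1/111 = 7*((½)*(1 + 6)/6) + 1/111 = 7*((½)*(⅙)*7) + 1/111 = 7*(7/12) + 1/111 = 49/12 + 1/111 = 1817/444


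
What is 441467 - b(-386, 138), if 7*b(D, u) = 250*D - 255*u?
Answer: 3221959/7 ≈ 4.6028e+5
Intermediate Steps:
b(D, u) = -255*u/7 + 250*D/7 (b(D, u) = (250*D - 255*u)/7 = (-255*u + 250*D)/7 = -255*u/7 + 250*D/7)
441467 - b(-386, 138) = 441467 - (-255/7*138 + (250/7)*(-386)) = 441467 - (-35190/7 - 96500/7) = 441467 - 1*(-131690/7) = 441467 + 131690/7 = 3221959/7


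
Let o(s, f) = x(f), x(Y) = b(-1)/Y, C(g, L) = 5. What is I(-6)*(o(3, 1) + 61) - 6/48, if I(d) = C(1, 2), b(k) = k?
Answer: 2399/8 ≈ 299.88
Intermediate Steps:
x(Y) = -1/Y
o(s, f) = -1/f
I(d) = 5
I(-6)*(o(3, 1) + 61) - 6/48 = 5*(-1/1 + 61) - 6/48 = 5*(-1*1 + 61) - 6*1/48 = 5*(-1 + 61) - ⅛ = 5*60 - ⅛ = 300 - ⅛ = 2399/8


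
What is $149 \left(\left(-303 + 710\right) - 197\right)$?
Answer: $31290$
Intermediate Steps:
$149 \left(\left(-303 + 710\right) - 197\right) = 149 \left(407 - 197\right) = 149 \cdot 210 = 31290$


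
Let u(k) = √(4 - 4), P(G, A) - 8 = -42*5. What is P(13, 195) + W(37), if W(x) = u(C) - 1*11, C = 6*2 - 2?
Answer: -213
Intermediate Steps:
C = 10 (C = 12 - 2 = 10)
P(G, A) = -202 (P(G, A) = 8 - 42*5 = 8 - 210 = -202)
u(k) = 0 (u(k) = √0 = 0)
W(x) = -11 (W(x) = 0 - 1*11 = 0 - 11 = -11)
P(13, 195) + W(37) = -202 - 11 = -213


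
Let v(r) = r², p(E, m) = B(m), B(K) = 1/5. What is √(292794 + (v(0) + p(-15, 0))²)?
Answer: √7319851/5 ≈ 541.10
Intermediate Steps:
B(K) = ⅕
p(E, m) = ⅕
√(292794 + (v(0) + p(-15, 0))²) = √(292794 + (0² + ⅕)²) = √(292794 + (0 + ⅕)²) = √(292794 + (⅕)²) = √(292794 + 1/25) = √(7319851/25) = √7319851/5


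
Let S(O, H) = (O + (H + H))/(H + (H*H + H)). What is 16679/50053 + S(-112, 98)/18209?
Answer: 106297919009/318995276950 ≈ 0.33323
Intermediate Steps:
S(O, H) = (O + 2*H)/(H² + 2*H) (S(O, H) = (O + 2*H)/(H + (H² + H)) = (O + 2*H)/(H + (H + H²)) = (O + 2*H)/(H² + 2*H))
16679/50053 + S(-112, 98)/18209 = 16679/50053 + ((-112 + 2*98)/(98*(2 + 98)))/18209 = 16679*(1/50053) + ((1/98)*(-112 + 196)/100)*(1/18209) = 16679/50053 + ((1/98)*(1/100)*84)*(1/18209) = 16679/50053 + (3/350)*(1/18209) = 16679/50053 + 3/6373150 = 106297919009/318995276950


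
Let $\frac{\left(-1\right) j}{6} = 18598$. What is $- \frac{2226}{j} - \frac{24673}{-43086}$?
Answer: $\frac{118713340}{200328357} \approx 0.59259$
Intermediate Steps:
$j = -111588$ ($j = \left(-6\right) 18598 = -111588$)
$- \frac{2226}{j} - \frac{24673}{-43086} = - \frac{2226}{-111588} - \frac{24673}{-43086} = \left(-2226\right) \left(- \frac{1}{111588}\right) - - \frac{24673}{43086} = \frac{371}{18598} + \frac{24673}{43086} = \frac{118713340}{200328357}$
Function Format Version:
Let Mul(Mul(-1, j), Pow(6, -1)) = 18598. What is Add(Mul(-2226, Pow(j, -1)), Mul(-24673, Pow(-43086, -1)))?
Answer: Rational(118713340, 200328357) ≈ 0.59259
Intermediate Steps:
j = -111588 (j = Mul(-6, 18598) = -111588)
Add(Mul(-2226, Pow(j, -1)), Mul(-24673, Pow(-43086, -1))) = Add(Mul(-2226, Pow(-111588, -1)), Mul(-24673, Pow(-43086, -1))) = Add(Mul(-2226, Rational(-1, 111588)), Mul(-24673, Rational(-1, 43086))) = Add(Rational(371, 18598), Rational(24673, 43086)) = Rational(118713340, 200328357)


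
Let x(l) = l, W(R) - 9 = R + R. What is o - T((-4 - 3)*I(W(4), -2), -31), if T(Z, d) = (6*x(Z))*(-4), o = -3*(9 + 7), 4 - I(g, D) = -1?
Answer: -888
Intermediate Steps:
W(R) = 9 + 2*R (W(R) = 9 + (R + R) = 9 + 2*R)
I(g, D) = 5 (I(g, D) = 4 - 1*(-1) = 4 + 1 = 5)
o = -48 (o = -3*16 = -48)
T(Z, d) = -24*Z (T(Z, d) = (6*Z)*(-4) = -24*Z)
o - T((-4 - 3)*I(W(4), -2), -31) = -48 - (-24)*(-4 - 3)*5 = -48 - (-24)*(-7*5) = -48 - (-24)*(-35) = -48 - 1*840 = -48 - 840 = -888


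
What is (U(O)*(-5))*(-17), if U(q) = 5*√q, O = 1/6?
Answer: 425*√6/6 ≈ 173.51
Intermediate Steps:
O = ⅙ (O = 1*(⅙) = ⅙ ≈ 0.16667)
(U(O)*(-5))*(-17) = ((5*√(⅙))*(-5))*(-17) = ((5*(√6/6))*(-5))*(-17) = ((5*√6/6)*(-5))*(-17) = -25*√6/6*(-17) = 425*√6/6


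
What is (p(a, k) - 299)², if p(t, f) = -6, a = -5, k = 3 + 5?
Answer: 93025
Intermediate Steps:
k = 8
(p(a, k) - 299)² = (-6 - 299)² = (-305)² = 93025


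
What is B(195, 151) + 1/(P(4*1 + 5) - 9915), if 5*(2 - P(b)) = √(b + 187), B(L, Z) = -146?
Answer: -7238539/49579 ≈ -146.00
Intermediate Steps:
P(b) = 2 - √(187 + b)/5 (P(b) = 2 - √(b + 187)/5 = 2 - √(187 + b)/5)
B(195, 151) + 1/(P(4*1 + 5) - 9915) = -146 + 1/((2 - √(187 + (4*1 + 5))/5) - 9915) = -146 + 1/((2 - √(187 + (4 + 5))/5) - 9915) = -146 + 1/((2 - √(187 + 9)/5) - 9915) = -146 + 1/((2 - √196/5) - 9915) = -146 + 1/((2 - ⅕*14) - 9915) = -146 + 1/((2 - 14/5) - 9915) = -146 + 1/(-⅘ - 9915) = -146 + 1/(-49579/5) = -146 - 5/49579 = -7238539/49579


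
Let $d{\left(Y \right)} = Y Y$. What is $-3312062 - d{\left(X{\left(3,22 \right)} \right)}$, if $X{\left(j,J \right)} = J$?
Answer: $-3312546$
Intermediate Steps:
$d{\left(Y \right)} = Y^{2}$
$-3312062 - d{\left(X{\left(3,22 \right)} \right)} = -3312062 - 22^{2} = -3312062 - 484 = -3312546$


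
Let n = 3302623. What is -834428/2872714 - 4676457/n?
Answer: -8094962299471/4743745664411 ≈ -1.7064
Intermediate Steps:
-834428/2872714 - 4676457/n = -834428/2872714 - 4676457/3302623 = -834428*1/2872714 - 4676457*1/3302623 = -417214/1436357 - 4676457/3302623 = -8094962299471/4743745664411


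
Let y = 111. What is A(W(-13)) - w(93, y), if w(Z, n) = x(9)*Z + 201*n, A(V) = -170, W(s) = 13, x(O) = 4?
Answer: -22853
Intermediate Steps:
w(Z, n) = 4*Z + 201*n
A(W(-13)) - w(93, y) = -170 - (4*93 + 201*111) = -170 - (372 + 22311) = -170 - 1*22683 = -170 - 22683 = -22853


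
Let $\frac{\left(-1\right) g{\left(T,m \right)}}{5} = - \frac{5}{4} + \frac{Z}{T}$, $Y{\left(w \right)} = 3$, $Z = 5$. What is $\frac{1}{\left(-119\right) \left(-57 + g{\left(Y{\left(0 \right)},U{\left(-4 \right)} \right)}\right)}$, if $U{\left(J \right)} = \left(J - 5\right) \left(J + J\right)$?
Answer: $\frac{12}{84371} \approx 0.00014223$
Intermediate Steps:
$U{\left(J \right)} = 2 J \left(-5 + J\right)$ ($U{\left(J \right)} = \left(-5 + J\right) 2 J = 2 J \left(-5 + J\right)$)
$g{\left(T,m \right)} = \frac{25}{4} - \frac{25}{T}$ ($g{\left(T,m \right)} = - 5 \left(- \frac{5}{4} + \frac{5}{T}\right) = \frac{25}{4} - \frac{25}{T}$)
$\frac{1}{\left(-119\right) \left(-57 + g{\left(Y{\left(0 \right)},U{\left(-4 \right)} \right)}\right)} = \frac{1}{\left(-119\right) \left(-57 + \left(\frac{25}{4} - \frac{25}{3}\right)\right)} = \frac{1}{\left(-119\right) \left(-57 - \frac{25}{12}\right)} = \frac{1}{\left(-119\right) \left(- \frac{709}{12}\right)} = \frac{1}{\frac{84371}{12}} = \frac{12}{84371}$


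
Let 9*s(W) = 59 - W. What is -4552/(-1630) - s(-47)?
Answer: -65906/7335 ≈ -8.9851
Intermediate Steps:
s(W) = 59/9 - W/9 (s(W) = (59 - W)/9 = 59/9 - W/9)
-4552/(-1630) - s(-47) = -4552/(-1630) - (59/9 - ⅑*(-47)) = -4552*(-1/1630) - (59/9 + 47/9) = 2276/815 - 1*106/9 = 2276/815 - 106/9 = -65906/7335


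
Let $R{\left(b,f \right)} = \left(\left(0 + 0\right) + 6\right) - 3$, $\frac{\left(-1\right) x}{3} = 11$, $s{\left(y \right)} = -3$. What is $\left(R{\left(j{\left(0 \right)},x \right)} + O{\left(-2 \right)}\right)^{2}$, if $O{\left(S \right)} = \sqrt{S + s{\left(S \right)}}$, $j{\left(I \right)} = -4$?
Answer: $\left(3 + i \sqrt{5}\right)^{2} \approx 4.0 + 13.416 i$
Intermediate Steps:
$x = -33$ ($x = \left(-3\right) 11 = -33$)
$R{\left(b,f \right)} = 3$ ($R{\left(b,f \right)} = \left(0 + 6\right) - 3 = 6 - 3 = 3$)
$O{\left(S \right)} = \sqrt{-3 + S}$ ($O{\left(S \right)} = \sqrt{S - 3} = \sqrt{-3 + S}$)
$\left(R{\left(j{\left(0 \right)},x \right)} + O{\left(-2 \right)}\right)^{2} = \left(3 + \sqrt{-3 - 2}\right)^{2} = \left(3 + \sqrt{-5}\right)^{2} = \left(3 + i \sqrt{5}\right)^{2}$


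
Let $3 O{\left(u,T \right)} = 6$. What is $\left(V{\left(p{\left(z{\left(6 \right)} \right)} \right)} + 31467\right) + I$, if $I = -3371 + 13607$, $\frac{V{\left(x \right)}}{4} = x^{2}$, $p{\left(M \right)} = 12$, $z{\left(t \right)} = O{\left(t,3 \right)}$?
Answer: $42279$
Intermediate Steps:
$O{\left(u,T \right)} = 2$ ($O{\left(u,T \right)} = \frac{1}{3} \cdot 6 = 2$)
$z{\left(t \right)} = 2$
$V{\left(x \right)} = 4 x^{2}$
$I = 10236$
$\left(V{\left(p{\left(z{\left(6 \right)} \right)} \right)} + 31467\right) + I = \left(4 \cdot 12^{2} + 31467\right) + 10236 = \left(4 \cdot 144 + 31467\right) + 10236 = \left(576 + 31467\right) + 10236 = 32043 + 10236 = 42279$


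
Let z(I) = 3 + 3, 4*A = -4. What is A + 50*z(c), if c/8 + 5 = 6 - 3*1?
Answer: 299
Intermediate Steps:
A = -1 (A = (1/4)*(-4) = -1)
c = -16 (c = -40 + 8*(6 - 3*1) = -40 + 8*(6 - 3) = -40 + 8*3 = -40 + 24 = -16)
z(I) = 6
A + 50*z(c) = -1 + 50*6 = -1 + 300 = 299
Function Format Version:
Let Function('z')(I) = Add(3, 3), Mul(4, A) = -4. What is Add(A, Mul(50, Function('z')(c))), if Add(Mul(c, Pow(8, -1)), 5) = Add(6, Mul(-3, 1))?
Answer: 299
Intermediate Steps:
A = -1 (A = Mul(Rational(1, 4), -4) = -1)
c = -16 (c = Add(-40, Mul(8, Add(6, Mul(-3, 1)))) = Add(-40, Mul(8, Add(6, -3))) = Add(-40, Mul(8, 3)) = Add(-40, 24) = -16)
Function('z')(I) = 6
Add(A, Mul(50, Function('z')(c))) = Add(-1, Mul(50, 6)) = Add(-1, 300) = 299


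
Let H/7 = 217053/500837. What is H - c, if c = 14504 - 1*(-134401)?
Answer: -74575614114/500837 ≈ -1.4890e+5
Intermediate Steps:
c = 148905 (c = 14504 + 134401 = 148905)
H = 1519371/500837 (H = 7*(217053/500837) = 1519371/500837 ≈ 3.0337)
H - c = 1519371/500837 - 1*148905 = 1519371/500837 - 148905 = -74575614114/500837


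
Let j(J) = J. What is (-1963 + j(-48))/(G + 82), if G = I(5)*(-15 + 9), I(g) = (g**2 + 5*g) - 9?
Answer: 2011/164 ≈ 12.262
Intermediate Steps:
I(g) = -9 + g**2 + 5*g
G = -246 (G = (-9 + 5**2 + 5*5)*(-15 + 9) = (-9 + 25 + 25)*(-6) = 41*(-6) = -246)
(-1963 + j(-48))/(G + 82) = (-1963 - 48)/(-246 + 82) = -2011/(-164) = -2011*(-1/164) = 2011/164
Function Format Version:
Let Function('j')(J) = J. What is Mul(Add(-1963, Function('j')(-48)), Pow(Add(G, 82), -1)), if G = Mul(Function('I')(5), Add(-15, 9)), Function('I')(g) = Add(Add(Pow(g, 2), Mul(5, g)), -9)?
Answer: Rational(2011, 164) ≈ 12.262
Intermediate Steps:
Function('I')(g) = Add(-9, Pow(g, 2), Mul(5, g))
G = -246 (G = Mul(Add(-9, Pow(5, 2), Mul(5, 5)), Add(-15, 9)) = Mul(Add(-9, 25, 25), -6) = Mul(41, -6) = -246)
Mul(Add(-1963, Function('j')(-48)), Pow(Add(G, 82), -1)) = Mul(Add(-1963, -48), Pow(Add(-246, 82), -1)) = Mul(-2011, Pow(-164, -1)) = Mul(-2011, Rational(-1, 164)) = Rational(2011, 164)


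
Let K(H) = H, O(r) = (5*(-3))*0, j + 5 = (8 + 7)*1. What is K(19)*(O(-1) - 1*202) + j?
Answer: -3828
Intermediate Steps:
j = 10 (j = -5 + (8 + 7)*1 = -5 + 15*1 = -5 + 15 = 10)
O(r) = 0 (O(r) = -15*0 = 0)
K(19)*(O(-1) - 1*202) + j = 19*(0 - 1*202) + 10 = 19*(0 - 202) + 10 = 19*(-202) + 10 = -3838 + 10 = -3828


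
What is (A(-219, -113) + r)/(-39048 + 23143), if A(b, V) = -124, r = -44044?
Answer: 44168/15905 ≈ 2.7770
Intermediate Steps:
(A(-219, -113) + r)/(-39048 + 23143) = (-124 - 44044)/(-39048 + 23143) = -44168/(-15905) = -44168*(-1/15905) = 44168/15905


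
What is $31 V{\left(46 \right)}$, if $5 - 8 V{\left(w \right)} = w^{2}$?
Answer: $- \frac{65441}{8} \approx -8180.1$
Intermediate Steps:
$V{\left(w \right)} = \frac{5}{8} - \frac{w^{2}}{8}$
$31 V{\left(46 \right)} = 31 \left(\frac{5}{8} - \frac{46^{2}}{8}\right) = 31 \left(\frac{5}{8} - \frac{529}{2}\right) = 31 \left(- \frac{2111}{8}\right) = - \frac{65441}{8}$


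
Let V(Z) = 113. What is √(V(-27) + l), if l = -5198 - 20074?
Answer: I*√25159 ≈ 158.62*I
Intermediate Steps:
l = -25272
√(V(-27) + l) = √(113 - 25272) = √(-25159) = I*√25159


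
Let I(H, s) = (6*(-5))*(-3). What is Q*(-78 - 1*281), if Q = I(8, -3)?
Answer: -32310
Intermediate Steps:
I(H, s) = 90 (I(H, s) = -30*(-3) = 90)
Q = 90
Q*(-78 - 1*281) = 90*(-78 - 1*281) = 90*(-78 - 281) = 90*(-359) = -32310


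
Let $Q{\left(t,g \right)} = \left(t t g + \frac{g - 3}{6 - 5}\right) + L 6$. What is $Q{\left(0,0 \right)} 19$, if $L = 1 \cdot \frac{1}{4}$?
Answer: $- \frac{57}{2} \approx -28.5$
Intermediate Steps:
$L = \frac{1}{4}$ ($L = 1 \cdot \frac{1}{4} = \frac{1}{4} \approx 0.25$)
$Q{\left(t,g \right)} = - \frac{3}{2} + g + g t^{2}$ ($Q{\left(t,g \right)} = \left(t t g + \frac{g - 3}{6 - 5}\right) + \frac{1}{4} \cdot 6 = \left(t^{2} g + \frac{-3 + g}{1}\right) + \frac{3}{2} = \left(g t^{2} + \left(-3 + g\right) 1\right) + \frac{3}{2} = \left(g t^{2} + \left(-3 + g\right)\right) + \frac{3}{2} = \left(-3 + g + g t^{2}\right) + \frac{3}{2} = - \frac{3}{2} + g + g t^{2}$)
$Q{\left(0,0 \right)} 19 = \left(- \frac{3}{2} + 0 + 0 \cdot 0^{2}\right) 19 = \left(- \frac{3}{2} + 0 + 0 \cdot 0\right) 19 = \left(- \frac{3}{2} + 0 + 0\right) 19 = \left(- \frac{3}{2}\right) 19 = - \frac{57}{2}$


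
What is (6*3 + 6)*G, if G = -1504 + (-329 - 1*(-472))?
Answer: -32664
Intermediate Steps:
G = -1361 (G = -1504 + (-329 + 472) = -1504 + 143 = -1361)
(6*3 + 6)*G = (6*3 + 6)*(-1361) = (18 + 6)*(-1361) = 24*(-1361) = -32664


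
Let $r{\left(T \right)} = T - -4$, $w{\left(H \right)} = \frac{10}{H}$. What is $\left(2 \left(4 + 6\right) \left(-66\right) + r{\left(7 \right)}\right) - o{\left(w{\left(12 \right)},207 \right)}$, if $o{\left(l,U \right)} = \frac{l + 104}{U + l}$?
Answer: $- \frac{1632952}{1247} \approx -1309.5$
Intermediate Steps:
$o{\left(l,U \right)} = \frac{104 + l}{U + l}$
$r{\left(T \right)} = 4 + T$ ($r{\left(T \right)} = T + 4 = 4 + T$)
$\left(2 \left(4 + 6\right) \left(-66\right) + r{\left(7 \right)}\right) - o{\left(w{\left(12 \right)},207 \right)} = \left(2 \left(4 + 6\right) \left(-66\right) + \left(4 + 7\right)\right) - \frac{104 + \frac{10}{12}}{207 + \frac{10}{12}} = \left(2 \cdot 10 \left(-66\right) + 11\right) - \frac{104 + 10 \cdot \frac{1}{12}}{207 + 10 \cdot \frac{1}{12}} = \left(20 \left(-66\right) + 11\right) - \frac{104 + \frac{5}{6}}{207 + \frac{5}{6}} = \left(-1320 + 11\right) - \frac{1}{\frac{1247}{6}} \cdot \frac{629}{6} = -1309 - \frac{6}{1247} \cdot \frac{629}{6} = -1309 - \frac{629}{1247} = - \frac{1632952}{1247}$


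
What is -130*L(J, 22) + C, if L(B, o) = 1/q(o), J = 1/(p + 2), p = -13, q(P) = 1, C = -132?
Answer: -262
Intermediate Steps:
J = -1/11 (J = 1/(-13 + 2) = 1/(-11) = -1/11 ≈ -0.090909)
L(B, o) = 1 (L(B, o) = 1/1 = 1)
-130*L(J, 22) + C = -130*1 - 132 = -130 - 132 = -262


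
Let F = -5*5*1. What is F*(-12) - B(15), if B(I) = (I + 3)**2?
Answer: -24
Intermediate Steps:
F = -25 (F = -25*1 = -25)
B(I) = (3 + I)**2
F*(-12) - B(15) = -25*(-12) - (3 + 15)**2 = 300 - 1*18**2 = 300 - 1*324 = 300 - 324 = -24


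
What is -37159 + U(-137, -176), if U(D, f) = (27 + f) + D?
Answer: -37445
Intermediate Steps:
U(D, f) = 27 + D + f
-37159 + U(-137, -176) = -37159 + (27 - 137 - 176) = -37159 - 286 = -37445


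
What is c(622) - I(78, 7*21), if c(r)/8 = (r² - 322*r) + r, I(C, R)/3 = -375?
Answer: 1498901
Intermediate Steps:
I(C, R) = -1125 (I(C, R) = 3*(-375) = -1125)
c(r) = -2568*r + 8*r² (c(r) = 8*((r² - 322*r) + r) = 8*(r² - 321*r) = -2568*r + 8*r²)
c(622) - I(78, 7*21) = 8*622*(-321 + 622) - 1*(-1125) = 8*622*301 + 1125 = 1497776 + 1125 = 1498901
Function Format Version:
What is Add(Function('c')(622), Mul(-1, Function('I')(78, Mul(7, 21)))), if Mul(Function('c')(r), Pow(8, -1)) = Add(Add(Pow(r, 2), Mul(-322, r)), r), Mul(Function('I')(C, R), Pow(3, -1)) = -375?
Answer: 1498901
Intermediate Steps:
Function('I')(C, R) = -1125 (Function('I')(C, R) = Mul(3, -375) = -1125)
Function('c')(r) = Add(Mul(-2568, r), Mul(8, Pow(r, 2))) (Function('c')(r) = Mul(8, Add(Add(Pow(r, 2), Mul(-322, r)), r)) = Mul(8, Add(Pow(r, 2), Mul(-321, r))) = Add(Mul(-2568, r), Mul(8, Pow(r, 2))))
Add(Function('c')(622), Mul(-1, Function('I')(78, Mul(7, 21)))) = Add(Mul(8, 622, Add(-321, 622)), Mul(-1, -1125)) = Add(Mul(8, 622, 301), 1125) = Add(1497776, 1125) = 1498901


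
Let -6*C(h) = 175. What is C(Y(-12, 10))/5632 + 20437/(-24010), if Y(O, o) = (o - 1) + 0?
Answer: -347404427/405672960 ≈ -0.85637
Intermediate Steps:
Y(O, o) = -1 + o (Y(O, o) = (-1 + o) + 0 = -1 + o)
C(h) = -175/6 (C(h) = -⅙*175 = -175/6)
C(Y(-12, 10))/5632 + 20437/(-24010) = -175/6/5632 + 20437/(-24010) = -175/6*1/5632 + 20437*(-1/24010) = -175/33792 - 20437/24010 = -347404427/405672960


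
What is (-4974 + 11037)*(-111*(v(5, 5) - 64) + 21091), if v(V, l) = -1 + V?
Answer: 168254313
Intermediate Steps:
(-4974 + 11037)*(-111*(v(5, 5) - 64) + 21091) = (-4974 + 11037)*(-111*((-1 + 5) - 64) + 21091) = 6063*(-111*(4 - 64) + 21091) = 6063*(-111*(-60) + 21091) = 6063*(6660 + 21091) = 6063*27751 = 168254313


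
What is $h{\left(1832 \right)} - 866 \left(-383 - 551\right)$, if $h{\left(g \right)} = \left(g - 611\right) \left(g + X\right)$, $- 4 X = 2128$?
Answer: $2396144$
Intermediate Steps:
$X = -532$ ($X = \left(- \frac{1}{4}\right) 2128 = -532$)
$h{\left(g \right)} = \left(-611 + g\right) \left(-532 + g\right)$ ($h{\left(g \right)} = \left(g - 611\right) \left(g - 532\right) = \left(-611 + g\right) \left(-532 + g\right)$)
$h{\left(1832 \right)} - 866 \left(-383 - 551\right) = \left(325052 + 1832^{2} - 2093976\right) - 866 \left(-383 - 551\right) = \left(325052 + 3356224 - 2093976\right) - 866 \left(-934\right) = 1587300 - -808844 = 1587300 + 808844 = 2396144$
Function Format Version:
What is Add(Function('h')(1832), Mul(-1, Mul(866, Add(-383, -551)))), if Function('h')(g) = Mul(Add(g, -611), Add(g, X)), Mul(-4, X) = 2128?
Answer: 2396144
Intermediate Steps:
X = -532 (X = Mul(Rational(-1, 4), 2128) = -532)
Function('h')(g) = Mul(Add(-611, g), Add(-532, g)) (Function('h')(g) = Mul(Add(g, -611), Add(g, -532)) = Mul(Add(-611, g), Add(-532, g)))
Add(Function('h')(1832), Mul(-1, Mul(866, Add(-383, -551)))) = Add(Add(325052, Pow(1832, 2), Mul(-1143, 1832)), Mul(-1, Mul(866, Add(-383, -551)))) = Add(Add(325052, 3356224, -2093976), Mul(-1, Mul(866, -934))) = Add(1587300, Mul(-1, -808844)) = Add(1587300, 808844) = 2396144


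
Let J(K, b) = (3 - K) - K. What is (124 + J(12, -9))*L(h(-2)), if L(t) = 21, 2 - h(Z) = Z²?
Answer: 2163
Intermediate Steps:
h(Z) = 2 - Z²
J(K, b) = 3 - 2*K
(124 + J(12, -9))*L(h(-2)) = (124 + (3 - 2*12))*21 = (124 + (3 - 24))*21 = (124 - 21)*21 = 103*21 = 2163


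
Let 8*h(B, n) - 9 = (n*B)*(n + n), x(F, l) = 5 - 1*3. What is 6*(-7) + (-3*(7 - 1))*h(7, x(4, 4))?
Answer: -753/4 ≈ -188.25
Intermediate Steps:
x(F, l) = 2 (x(F, l) = 5 - 3 = 2)
h(B, n) = 9/8 + B*n²/4 (h(B, n) = 9/8 + ((n*B)*(n + n))/8 = 9/8 + ((B*n)*(2*n))/8 = 9/8 + (2*B*n²)/8 = 9/8 + B*n²/4)
6*(-7) + (-3*(7 - 1))*h(7, x(4, 4)) = 6*(-7) + (-3*(7 - 1))*(9/8 + (¼)*7*2²) = -42 + (-3*6)*(9/8 + (¼)*7*4) = -42 - 18*(9/8 + 7) = -42 - 18*65/8 = -42 - 585/4 = -753/4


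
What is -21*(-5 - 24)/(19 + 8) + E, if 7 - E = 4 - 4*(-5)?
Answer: 50/9 ≈ 5.5556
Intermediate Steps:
E = -17 (E = 7 - (4 - 4*(-5)) = 7 - (4 + 20) = 7 - 1*24 = 7 - 24 = -17)
-21*(-5 - 24)/(19 + 8) + E = -21*(-5 - 24)/(19 + 8) - 17 = -(-609)/27 - 17 = -21*(-29/27) - 17 = 203/9 - 17 = 50/9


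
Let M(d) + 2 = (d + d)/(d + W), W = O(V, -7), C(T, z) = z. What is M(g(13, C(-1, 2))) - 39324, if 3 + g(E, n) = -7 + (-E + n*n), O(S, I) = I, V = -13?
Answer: -511219/13 ≈ -39325.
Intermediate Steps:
W = -7
g(E, n) = -10 + n² - E (g(E, n) = -3 + (-7 + (-E + n*n)) = -3 + (-7 + (-E + n²)) = -3 + (-7 + (n² - E)) = -3 + (-7 + n² - E) = -10 + n² - E)
M(d) = -2 + 2*d/(-7 + d) (M(d) = -2 + (d + d)/(d - 7) = -2 + (2*d)/(-7 + d) = -2 + 2*d/(-7 + d))
M(g(13, C(-1, 2))) - 39324 = 14/(-7 + (-10 + 2² - 1*13)) - 39324 = 14/(-7 + (-10 + 4 - 13)) - 39324 = 14/(-7 - 19) - 39324 = 14/(-26) - 39324 = 14*(-1/26) - 39324 = -7/13 - 39324 = -511219/13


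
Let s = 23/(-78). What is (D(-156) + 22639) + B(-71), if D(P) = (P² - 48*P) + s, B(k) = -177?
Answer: 4234285/78 ≈ 54286.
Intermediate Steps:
s = -23/78 (s = 23*(-1/78) = -23/78 ≈ -0.29487)
D(P) = -23/78 + P² - 48*P (D(P) = (P² - 48*P) - 23/78 = -23/78 + P² - 48*P)
(D(-156) + 22639) + B(-71) = ((-23/78 + (-156)² - 48*(-156)) + 22639) - 177 = ((-23/78 + 24336 + 7488) + 22639) - 177 = (2482249/78 + 22639) - 177 = 4248091/78 - 177 = 4234285/78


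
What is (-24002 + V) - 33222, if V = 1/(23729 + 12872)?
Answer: -2094455623/36601 ≈ -57224.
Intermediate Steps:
V = 1/36601 ≈ 2.7322e-5
(-24002 + V) - 33222 = (-24002 + 1/36601) - 33222 = -878497201/36601 - 33222 = -2094455623/36601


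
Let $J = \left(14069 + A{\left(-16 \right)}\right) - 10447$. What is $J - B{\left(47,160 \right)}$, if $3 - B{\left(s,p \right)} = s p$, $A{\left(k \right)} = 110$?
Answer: $11249$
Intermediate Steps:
$B{\left(s,p \right)} = 3 - p s$ ($B{\left(s,p \right)} = 3 - s p = 3 - p s$)
$J = 3732$ ($J = \left(14069 + 110\right) - 10447 = 14179 - 10447 = 3732$)
$J - B{\left(47,160 \right)} = 3732 - \left(3 - 160 \cdot 47\right) = 3732 - \left(3 - 7520\right) = 3732 - -7517 = 3732 + 7517 = 11249$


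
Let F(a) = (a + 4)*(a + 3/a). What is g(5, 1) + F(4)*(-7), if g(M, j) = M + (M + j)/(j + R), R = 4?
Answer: -1299/5 ≈ -259.80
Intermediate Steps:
F(a) = (4 + a)*(a + 3/a)
g(M, j) = M + (M + j)/(4 + j) (g(M, j) = M + (M + j)/(j + 4) = M + (M + j)/(4 + j))
g(5, 1) + F(4)*(-7) = (1 + 5*5 + 5*1)/(4 + 1) + (3 + 4² + 4*4 + 12/4)*(-7) = (1 + 25 + 5)/5 + (3 + 16 + 16 + 12*(¼))*(-7) = (⅕)*31 + (3 + 16 + 16 + 3)*(-7) = 31/5 + 38*(-7) = 31/5 - 266 = -1299/5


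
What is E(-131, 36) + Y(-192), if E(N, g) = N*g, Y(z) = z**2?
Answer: 32148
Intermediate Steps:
E(-131, 36) + Y(-192) = -131*36 + (-192)**2 = -4716 + 36864 = 32148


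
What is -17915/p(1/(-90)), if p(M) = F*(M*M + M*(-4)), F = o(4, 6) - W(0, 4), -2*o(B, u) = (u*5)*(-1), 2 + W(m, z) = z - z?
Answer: -145111500/6137 ≈ -23645.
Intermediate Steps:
W(m, z) = -2 (W(m, z) = -2 + (z - z) = -2 + 0 = -2)
o(B, u) = 5*u/2 (o(B, u) = -u*5*(-1)/2 = -5*u*(-1)/2 = -(-5)*u/2 = 5*u/2)
F = 17 (F = (5/2)*6 - 1*(-2) = 15 + 2 = 17)
p(M) = -68*M + 17*M**2 (p(M) = 17*(M*M + M*(-4)) = 17*(M**2 - 4*M) = -68*M + 17*M**2)
-17915/p(1/(-90)) = -17915*(-90/(17*(-4 + 1/(-90)))) = -17915*(-90/(17*(-4 - 1/90))) = -17915/(17*(-1/90)*(-361/90)) = -17915/6137/8100 = -17915*8100/6137 = -145111500/6137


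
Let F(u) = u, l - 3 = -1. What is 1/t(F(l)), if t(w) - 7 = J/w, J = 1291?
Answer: 2/1305 ≈ 0.0015326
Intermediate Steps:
l = 2 (l = 3 - 1 = 2)
t(w) = 7 + 1291/w
1/t(F(l)) = 1/(7 + 1291/2) = 1/(1305/2) = 2/1305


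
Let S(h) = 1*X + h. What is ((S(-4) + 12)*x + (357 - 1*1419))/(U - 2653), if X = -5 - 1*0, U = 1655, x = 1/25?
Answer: 26547/24950 ≈ 1.0640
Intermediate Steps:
x = 1/25 ≈ 0.040000
X = -5 (X = -5 + 0 = -5)
S(h) = -5 + h (S(h) = 1*(-5) + h = -5 + h)
((S(-4) + 12)*x + (357 - 1*1419))/(U - 2653) = (((-5 - 4) + 12)*(1/25) + (357 - 1*1419))/(1655 - 2653) = ((-9 + 12)*(1/25) + (357 - 1419))/(-998) = (3*(1/25) - 1062)*(-1/998) = (3/25 - 1062)*(-1/998) = -26547/25*(-1/998) = 26547/24950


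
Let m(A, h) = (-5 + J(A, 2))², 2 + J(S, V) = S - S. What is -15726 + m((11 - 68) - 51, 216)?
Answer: -15677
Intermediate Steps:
J(S, V) = -2 (J(S, V) = -2 + (S - S) = -2 + 0 = -2)
m(A, h) = 49 (m(A, h) = (-5 - 2)² = (-7)² = 49)
-15726 + m((11 - 68) - 51, 216) = -15726 + 49 = -15677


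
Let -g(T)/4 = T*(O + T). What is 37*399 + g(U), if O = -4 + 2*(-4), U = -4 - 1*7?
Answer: 13751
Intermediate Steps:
U = -11 (U = -4 - 7 = -11)
O = -12 (O = -4 - 8 = -12)
g(T) = -4*T*(-12 + T)
37*399 + g(U) = 37*399 + 4*(-11)*(12 - 1*(-11)) = 14763 + 4*(-11)*(12 + 11) = 14763 + 4*(-11)*23 = 14763 - 1012 = 13751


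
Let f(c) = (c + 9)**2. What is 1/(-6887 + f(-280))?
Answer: 1/66554 ≈ 1.5025e-5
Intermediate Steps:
f(c) = (9 + c)**2
1/(-6887 + f(-280)) = 1/(-6887 + (9 - 280)**2) = 1/(-6887 + (-271)**2) = 1/(-6887 + 73441) = 1/66554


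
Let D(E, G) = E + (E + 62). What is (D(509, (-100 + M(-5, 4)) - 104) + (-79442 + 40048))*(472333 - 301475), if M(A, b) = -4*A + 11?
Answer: -6546253412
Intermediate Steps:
M(A, b) = 11 - 4*A
D(E, G) = 62 + 2*E (D(E, G) = E + (62 + E) = 62 + 2*E)
(D(509, (-100 + M(-5, 4)) - 104) + (-79442 + 40048))*(472333 - 301475) = ((62 + 2*509) + (-79442 + 40048))*(472333 - 301475) = ((62 + 1018) - 39394)*170858 = (1080 - 39394)*170858 = -38314*170858 = -6546253412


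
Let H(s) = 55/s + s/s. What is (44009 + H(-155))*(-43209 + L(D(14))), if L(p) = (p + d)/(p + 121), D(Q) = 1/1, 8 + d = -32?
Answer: -7191952657563/3782 ≈ -1.9016e+9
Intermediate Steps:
d = -40 (d = -8 - 32 = -40)
D(Q) = 1
L(p) = (-40 + p)/(121 + p) (L(p) = (p - 40)/(p + 121) = (-40 + p)/(121 + p))
H(s) = 1 + 55/s (H(s) = 55/s + 1 = 1 + 55/s)
(44009 + H(-155))*(-43209 + L(D(14))) = (44009 + (55 - 155)/(-155))*(-43209 + (-40 + 1)/(121 + 1)) = (44009 - 1/155*(-100))*(-43209 - 39/122) = (44009 + 20/31)*(-43209 + (1/122)*(-39)) = 1364299*(-43209 - 39/122)/31 = (1364299/31)*(-5271537/122) = -7191952657563/3782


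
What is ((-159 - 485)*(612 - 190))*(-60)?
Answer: 16306080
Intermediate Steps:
((-159 - 485)*(612 - 190))*(-60) = -644*422*(-60) = -271768*(-60) = 16306080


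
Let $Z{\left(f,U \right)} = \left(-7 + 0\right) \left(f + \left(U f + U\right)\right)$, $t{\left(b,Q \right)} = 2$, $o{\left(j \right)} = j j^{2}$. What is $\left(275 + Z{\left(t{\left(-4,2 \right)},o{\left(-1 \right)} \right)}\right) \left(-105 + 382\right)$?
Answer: $78114$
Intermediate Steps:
$o{\left(j \right)} = j^{3}$
$Z{\left(f,U \right)} = - 7 U - 7 f - 7 U f$ ($Z{\left(f,U \right)} = - 7 \left(f + \left(U + U f\right)\right) = - 7 \left(U + f + U f\right) = - 7 U - 7 f - 7 U f$)
$\left(275 + Z{\left(t{\left(-4,2 \right)},o{\left(-1 \right)} \right)}\right) \left(-105 + 382\right) = \left(275 - \left(14 - 7 + 7 \left(-1\right)^{3} \cdot 2\right)\right) \left(-105 + 382\right) = \left(275 - \left(7 - 14\right)\right) 277 = \left(275 + \left(7 - 14 + 14\right)\right) 277 = \left(275 + 7\right) 277 = 282 \cdot 277 = 78114$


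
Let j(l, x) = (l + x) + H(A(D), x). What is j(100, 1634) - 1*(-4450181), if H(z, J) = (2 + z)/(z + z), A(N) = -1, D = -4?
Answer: 8903829/2 ≈ 4.4519e+6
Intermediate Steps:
H(z, J) = (2 + z)/(2*z) (H(z, J) = (2 + z)/((2*z)) = (2 + z)*(1/(2*z)) = (2 + z)/(2*z))
j(l, x) = -½ + l + x (j(l, x) = (l + x) + (½)*(2 - 1)/(-1) = (l + x) + (½)*(-1)*1 = (l + x) - ½ = -½ + l + x)
j(100, 1634) - 1*(-4450181) = (-½ + 100 + 1634) - 1*(-4450181) = 3467/2 + 4450181 = 8903829/2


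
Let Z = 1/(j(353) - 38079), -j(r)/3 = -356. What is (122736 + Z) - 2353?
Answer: 4455495212/37011 ≈ 1.2038e+5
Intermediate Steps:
j(r) = 1068 (j(r) = -3*(-356) = 1068)
Z = -1/37011 (Z = 1/(1068 - 38079) = 1/(-37011) = -1/37011 ≈ -2.7019e-5)
(122736 + Z) - 2353 = (122736 - 1/37011) - 2353 = 4542582095/37011 - 2353 = 4455495212/37011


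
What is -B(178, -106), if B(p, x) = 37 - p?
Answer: 141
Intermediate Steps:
-B(178, -106) = -(37 - 1*178) = -(37 - 178) = -1*(-141) = 141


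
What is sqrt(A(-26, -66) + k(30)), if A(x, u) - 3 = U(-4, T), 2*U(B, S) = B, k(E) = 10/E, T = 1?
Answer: 2*sqrt(3)/3 ≈ 1.1547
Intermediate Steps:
U(B, S) = B/2
A(x, u) = 1 (A(x, u) = 3 + (1/2)*(-4) = 3 - 2 = 1)
sqrt(A(-26, -66) + k(30)) = sqrt(1 + 10/30) = sqrt(1 + 10*(1/30)) = sqrt(1 + 1/3) = sqrt(4/3) = 2*sqrt(3)/3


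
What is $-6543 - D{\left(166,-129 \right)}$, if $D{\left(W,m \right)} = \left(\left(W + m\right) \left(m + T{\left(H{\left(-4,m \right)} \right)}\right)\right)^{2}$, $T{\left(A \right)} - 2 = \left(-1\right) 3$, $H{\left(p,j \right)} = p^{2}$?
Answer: $-23142643$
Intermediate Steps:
$T{\left(A \right)} = -1$ ($T{\left(A \right)} = 2 - 3 = -1$)
$D{\left(W,m \right)} = \left(-1 + m\right)^{2} \left(W + m\right)^{2}$ ($D{\left(W,m \right)} = \left(\left(W + m\right) \left(m - 1\right)\right)^{2} = \left(\left(W + m\right) \left(-1 + m\right)\right)^{2} = \left(\left(-1 + m\right) \left(W + m\right)\right)^{2} = \left(-1 + m\right)^{2} \left(W + m\right)^{2}$)
$-6543 - D{\left(166,-129 \right)} = -6543 - \left(-1 - 129\right)^{2} \left(166 - 129\right)^{2} = -6543 - \left(-130\right)^{2} \cdot 37^{2} = -6543 - 16900 \cdot 1369 = -6543 - 23136100 = -23142643$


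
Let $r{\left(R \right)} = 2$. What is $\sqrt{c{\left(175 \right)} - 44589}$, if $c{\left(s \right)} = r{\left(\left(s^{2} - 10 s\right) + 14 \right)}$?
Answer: $i \sqrt{44587} \approx 211.16 i$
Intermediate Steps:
$c{\left(s \right)} = 2$
$\sqrt{c{\left(175 \right)} - 44589} = \sqrt{2 - 44589} = \sqrt{-44587} = i \sqrt{44587}$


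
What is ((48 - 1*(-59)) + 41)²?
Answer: 21904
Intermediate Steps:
((48 - 1*(-59)) + 41)² = ((48 + 59) + 41)² = (107 + 41)² = 148² = 21904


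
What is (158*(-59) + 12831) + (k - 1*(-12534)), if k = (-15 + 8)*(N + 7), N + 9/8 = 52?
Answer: 125103/8 ≈ 15638.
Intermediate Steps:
N = 407/8 (N = -9/8 + 52 = 407/8 ≈ 50.875)
k = -3241/8 (k = (-15 + 8)*(407/8 + 7) = -7*463/8 = -3241/8 ≈ -405.13)
(158*(-59) + 12831) + (k - 1*(-12534)) = (158*(-59) + 12831) + (-3241/8 - 1*(-12534)) = (-9322 + 12831) + (-3241/8 + 12534) = 3509 + 97031/8 = 125103/8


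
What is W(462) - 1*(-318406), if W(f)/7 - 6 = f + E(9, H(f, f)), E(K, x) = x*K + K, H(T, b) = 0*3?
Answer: 321745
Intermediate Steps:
H(T, b) = 0
E(K, x) = K + K*x (E(K, x) = K*x + K = K + K*x)
W(f) = 105 + 7*f (W(f) = 42 + 7*(f + 9*(1 + 0)) = 42 + 7*(f + 9*1) = 42 + 7*(f + 9) = 42 + 7*(9 + f) = 42 + (63 + 7*f) = 105 + 7*f)
W(462) - 1*(-318406) = (105 + 7*462) - 1*(-318406) = (105 + 3234) + 318406 = 3339 + 318406 = 321745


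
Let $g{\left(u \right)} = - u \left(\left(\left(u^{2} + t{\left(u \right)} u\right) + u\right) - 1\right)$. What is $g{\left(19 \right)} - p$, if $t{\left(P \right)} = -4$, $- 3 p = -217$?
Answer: $- \frac{17488}{3} \approx -5829.3$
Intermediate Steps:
$p = \frac{217}{3}$ ($p = \left(- \frac{1}{3}\right) \left(-217\right) = \frac{217}{3} \approx 72.333$)
$g{\left(u \right)} = - u \left(-1 + u^{2} - 3 u\right)$ ($g{\left(u \right)} = - u \left(\left(\left(u^{2} - 4 u\right) + u\right) - 1\right) = - u \left(\left(u^{2} - 3 u\right) - 1\right) = - u \left(-1 + u^{2} - 3 u\right)$)
$g{\left(19 \right)} - p = 19 \left(1 - 19^{2} + 3 \cdot 19\right) - \frac{217}{3} = 19 \left(1 - 361 + 57\right) - \frac{217}{3} = 19 \left(-303\right) - \frac{217}{3} = -5757 - \frac{217}{3} = - \frac{17488}{3}$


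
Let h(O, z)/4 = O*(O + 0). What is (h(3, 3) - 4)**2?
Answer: 1024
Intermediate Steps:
h(O, z) = 4*O**2 (h(O, z) = 4*(O*(O + 0)) = 4*(O*O) = 4*O**2)
(h(3, 3) - 4)**2 = (4*3**2 - 4)**2 = (4*9 - 4)**2 = (36 - 4)**2 = 32**2 = 1024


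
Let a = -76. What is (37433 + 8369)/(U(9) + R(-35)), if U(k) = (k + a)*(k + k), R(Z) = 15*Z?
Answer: -45802/1731 ≈ -26.460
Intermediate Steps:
U(k) = 2*k*(-76 + k) (U(k) = (k - 76)*(k + k) = (-76 + k)*(2*k) = 2*k*(-76 + k))
(37433 + 8369)/(U(9) + R(-35)) = (37433 + 8369)/(2*9*(-76 + 9) + 15*(-35)) = 45802/(2*9*(-67) - 525) = 45802/(-1206 - 525) = 45802/(-1731) = 45802*(-1/1731) = -45802/1731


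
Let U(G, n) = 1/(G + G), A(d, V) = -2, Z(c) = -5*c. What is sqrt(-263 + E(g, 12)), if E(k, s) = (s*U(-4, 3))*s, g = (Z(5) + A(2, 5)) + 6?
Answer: I*sqrt(281) ≈ 16.763*I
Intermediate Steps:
g = -21 (g = (-5*5 - 2) + 6 = (-25 - 2) + 6 = -27 + 6 = -21)
U(G, n) = 1/(2*G)
E(k, s) = -s**2/8 (E(k, s) = (s*((1/2)/(-4)))*s = (s*((1/2)*(-1/4)))*s = (s*(-1/8))*s = (-s/8)*s = -s**2/8)
sqrt(-263 + E(g, 12)) = sqrt(-263 - 1/8*12**2) = sqrt(-263 - 1/8*144) = sqrt(-263 - 18) = sqrt(-281) = I*sqrt(281)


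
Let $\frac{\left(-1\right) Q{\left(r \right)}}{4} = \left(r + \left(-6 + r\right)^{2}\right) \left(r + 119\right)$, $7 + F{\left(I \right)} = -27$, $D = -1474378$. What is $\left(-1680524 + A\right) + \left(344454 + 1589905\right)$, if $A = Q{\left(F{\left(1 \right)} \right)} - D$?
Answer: $1195773$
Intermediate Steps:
$F{\left(I \right)} = -34$ ($F{\left(I \right)} = -7 - 27 = -34$)
$Q{\left(r \right)} = - 4 \left(119 + r\right) \left(r + \left(-6 + r\right)^{2}\right)$ ($Q{\left(r \right)} = - 4 \left(r + \left(-6 + r\right)^{2}\right) \left(r + 119\right) = - 4 \left(r + \left(-6 + r\right)^{2}\right) \left(119 + r\right) = - 4 \left(119 + r\right) \left(r + \left(-6 + r\right)^{2}\right)$)
$A = 941938$ ($A = \left(-17136 - 432 \left(-34\right)^{2} - 4 \left(-34\right)^{3} + 5092 \left(-34\right)\right) - -1474378 = \left(-17136 - 499392 - -157216 - 173128\right) + 1474378 = \left(-17136 - 499392 + 157216 - 173128\right) + 1474378 = -532440 + 1474378 = 941938$)
$\left(-1680524 + A\right) + \left(344454 + 1589905\right) = \left(-1680524 + 941938\right) + \left(344454 + 1589905\right) = -738586 + 1934359 = 1195773$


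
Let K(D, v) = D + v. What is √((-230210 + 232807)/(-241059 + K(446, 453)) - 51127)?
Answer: I*√184302730384170/60040 ≈ 226.11*I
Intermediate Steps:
√((-230210 + 232807)/(-241059 + K(446, 453)) - 51127) = √((-230210 + 232807)/(-241059 + (446 + 453)) - 51127) = √(2597/(-241059 + 899) - 51127) = √(2597/(-240160) - 51127) = √(2597*(-1/240160) - 51127) = √(-2597/240160 - 51127) = √(-12278662917/240160) = I*√184302730384170/60040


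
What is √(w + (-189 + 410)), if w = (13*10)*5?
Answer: √871 ≈ 29.513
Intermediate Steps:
w = 650 (w = 130*5 = 650)
√(w + (-189 + 410)) = √(650 + (-189 + 410)) = √(650 + 221) = √871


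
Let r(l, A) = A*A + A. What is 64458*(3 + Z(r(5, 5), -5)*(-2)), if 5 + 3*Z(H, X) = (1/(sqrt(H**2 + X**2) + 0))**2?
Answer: 377573478/925 ≈ 4.0819e+5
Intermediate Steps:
r(l, A) = A + A**2 (r(l, A) = A**2 + A = A + A**2)
Z(H, X) = -5/3 + 1/(3*(H**2 + X**2)) (Z(H, X) = -5/3 + (1/(sqrt(H**2 + X**2) + 0))**2/3 = -5/3 + (1/(sqrt(H**2 + X**2)))**2/3 = -5/3 + (1/sqrt(H**2 + X**2))**2/3 = -5/3 + 1/(3*(H**2 + X**2)))
64458*(3 + Z(r(5, 5), -5)*(-2)) = 64458*(3 + ((1 - 5*25*(1 + 5)**2 - 5*(-5)**2)/(3*((5*(1 + 5))**2 + (-5)**2)))*(-2)) = 64458*(3 + ((1 - 5*(5*6)**2 - 5*25)/(3*((5*6)**2 + 25)))*(-2)) = 64458*(3 + ((1 - 5*30**2 - 125)/(3*(30**2 + 25)))*(-2)) = 64458*(3 + ((1 - 5*900 - 125)/(3*(900 + 25)))*(-2)) = 64458*(3 + ((1/3)*(1 - 4500 - 125)/925)*(-2)) = 64458*(3 + ((1/3)*(1/925)*(-4624))*(-2)) = 64458*(3 - 4624/2775*(-2)) = 64458*(3 + 9248/2775) = 64458*(17573/2775) = 377573478/925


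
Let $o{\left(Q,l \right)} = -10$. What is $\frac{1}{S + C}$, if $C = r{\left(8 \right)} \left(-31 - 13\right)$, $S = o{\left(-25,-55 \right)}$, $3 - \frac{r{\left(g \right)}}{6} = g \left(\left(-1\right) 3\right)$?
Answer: $- \frac{1}{7138} \approx -0.0001401$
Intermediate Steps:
$r{\left(g \right)} = 18 + 18 g$ ($r{\left(g \right)} = 18 - 6 g \left(\left(-1\right) 3\right) = 18 - 6 g \left(-3\right) = 18 - 6 \left(- 3 g\right) = 18 + 18 g$)
$S = -10$
$C = -7128$ ($C = \left(18 + 18 \cdot 8\right) \left(-31 - 13\right) = \left(18 + 144\right) \left(-44\right) = 162 \left(-44\right) = -7128$)
$\frac{1}{S + C} = \frac{1}{-10 - 7128} = \frac{1}{-7138} = - \frac{1}{7138}$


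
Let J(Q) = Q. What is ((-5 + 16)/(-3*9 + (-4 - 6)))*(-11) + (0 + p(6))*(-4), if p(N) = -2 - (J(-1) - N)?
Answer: -619/37 ≈ -16.730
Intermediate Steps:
p(N) = -1 + N (p(N) = -2 - (-1 - N) = -2 + (1 + N) = -1 + N)
((-5 + 16)/(-3*9 + (-4 - 6)))*(-11) + (0 + p(6))*(-4) = ((-5 + 16)/(-3*9 + (-4 - 6)))*(-11) + (0 + (-1 + 6))*(-4) = (11/(-27 - 10))*(-11) + (0 + 5)*(-4) = (11/(-37))*(-11) + 5*(-4) = (11*(-1/37))*(-11) - 20 = -11/37*(-11) - 20 = 121/37 - 20 = -619/37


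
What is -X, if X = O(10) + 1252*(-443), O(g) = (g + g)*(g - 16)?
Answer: 554756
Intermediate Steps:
O(g) = 2*g*(-16 + g) (O(g) = (2*g)*(-16 + g) = 2*g*(-16 + g))
X = -554756 (X = 2*10*(-16 + 10) + 1252*(-443) = 2*10*(-6) - 554636 = -120 - 554636 = -554756)
-X = -1*(-554756) = 554756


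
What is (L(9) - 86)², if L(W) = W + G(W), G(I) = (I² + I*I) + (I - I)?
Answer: 7225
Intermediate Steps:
G(I) = 2*I² (G(I) = (I² + I²) + 0 = 2*I² + 0 = 2*I²)
L(W) = W + 2*W²
(L(9) - 86)² = (9*(1 + 2*9) - 86)² = (9*(1 + 18) - 86)² = (9*19 - 86)² = (171 - 86)² = 85² = 7225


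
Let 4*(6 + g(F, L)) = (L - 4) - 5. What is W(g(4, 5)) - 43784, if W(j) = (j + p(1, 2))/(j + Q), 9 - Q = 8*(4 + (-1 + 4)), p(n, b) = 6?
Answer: -2364335/54 ≈ -43784.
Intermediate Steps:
g(F, L) = -33/4 + L/4 (g(F, L) = -6 + ((L - 4) - 5)/4 = -6 + ((-4 + L) - 5)/4 = -6 + (-9 + L)/4 = -6 + (-9/4 + L/4) = -33/4 + L/4)
Q = -47 (Q = 9 - 8*(4 + (-1 + 4)) = 9 - 8*(4 + 3) = 9 - 8*7 = 9 - 1*56 = 9 - 56 = -47)
W(j) = (6 + j)/(-47 + j) (W(j) = (j + 6)/(j - 47) = (6 + j)/(-47 + j))
W(g(4, 5)) - 43784 = (6 + (-33/4 + (¼)*5))/(-47 + (-33/4 + (¼)*5)) - 43784 = (6 + (-33/4 + 5/4))/(-47 + (-33/4 + 5/4)) - 43784 = (6 - 7)/(-47 - 7) - 43784 = -1/(-54) - 43784 = -1/54*(-1) - 43784 = 1/54 - 43784 = -2364335/54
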